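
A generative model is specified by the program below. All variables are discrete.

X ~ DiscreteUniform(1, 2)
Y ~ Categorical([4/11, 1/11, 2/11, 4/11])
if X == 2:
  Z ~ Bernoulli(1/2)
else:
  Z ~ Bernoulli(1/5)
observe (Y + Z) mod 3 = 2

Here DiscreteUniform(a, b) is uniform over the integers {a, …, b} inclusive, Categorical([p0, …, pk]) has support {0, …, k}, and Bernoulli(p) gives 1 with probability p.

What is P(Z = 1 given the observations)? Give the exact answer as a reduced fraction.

P(Z = 1 | obs) = 7/33

Enumerate traces; 4 have nonzero weight after conditioning:
  (X=1, Y=1, Z=1) weight 1/110
  (X=1, Y=2, Z=0) weight 4/55
  (X=2, Y=1, Z=1) weight 1/44
  (X=2, Y=2, Z=0) weight 1/22
Group by Z:
  weight(Z=0) = 13/110
  weight(Z=1) = 7/220
Total weight = 13/110 + 7/220 = 3/20
P(Z=0 | obs) = 13/110 / 3/20 = 26/33
P(Z=1 | obs) = 7/220 / 3/20 = 7/33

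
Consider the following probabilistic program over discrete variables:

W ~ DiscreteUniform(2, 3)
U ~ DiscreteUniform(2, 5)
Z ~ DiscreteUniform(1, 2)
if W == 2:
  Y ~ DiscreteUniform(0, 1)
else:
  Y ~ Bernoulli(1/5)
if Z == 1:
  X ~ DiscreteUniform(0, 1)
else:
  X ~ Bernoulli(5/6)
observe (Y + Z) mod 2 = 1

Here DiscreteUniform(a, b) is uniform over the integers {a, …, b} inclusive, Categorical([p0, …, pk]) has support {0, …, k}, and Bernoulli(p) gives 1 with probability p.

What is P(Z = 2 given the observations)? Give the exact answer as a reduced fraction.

P(Z = 2 | obs) = 7/20

Enumerate traces; 32 have nonzero weight after conditioning:
  (W=2, U=2, Z=1, Y=0, X=0) weight 1/64
  (W=2, U=2, Z=1, Y=0, X=1) weight 1/64
  (W=2, U=2, Z=2, Y=1, X=0) weight 1/192
  (W=2, U=2, Z=2, Y=1, X=1) weight 5/192
  (W=2, U=3, Z=1, Y=0, X=0) weight 1/64
  (W=2, U=3, Z=1, Y=0, X=1) weight 1/64
  (W=2, U=3, Z=2, Y=1, X=0) weight 1/192
  (W=2, U=3, Z=2, Y=1, X=1) weight 5/192
  … 24 more
Group by Z:
  weight(Z=1) = 13/40
  weight(Z=2) = 7/40
Total weight = 13/40 + 7/40 = 1/2
P(Z=1 | obs) = 13/40 / 1/2 = 13/20
P(Z=2 | obs) = 7/40 / 1/2 = 7/20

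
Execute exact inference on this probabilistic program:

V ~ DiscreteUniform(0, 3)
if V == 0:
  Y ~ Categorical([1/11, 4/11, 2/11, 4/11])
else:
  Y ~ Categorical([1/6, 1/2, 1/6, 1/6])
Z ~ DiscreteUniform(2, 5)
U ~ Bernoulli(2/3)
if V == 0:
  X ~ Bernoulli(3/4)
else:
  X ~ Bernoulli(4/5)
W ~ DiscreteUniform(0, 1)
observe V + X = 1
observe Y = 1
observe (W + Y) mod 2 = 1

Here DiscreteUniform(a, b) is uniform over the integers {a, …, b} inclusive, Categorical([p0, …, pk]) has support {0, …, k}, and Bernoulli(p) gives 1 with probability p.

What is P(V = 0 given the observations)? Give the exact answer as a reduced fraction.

P(V = 0 | obs) = 30/41

Enumerate traces; 16 have nonzero weight after conditioning:
  (V=0, Y=1, Z=2, U=0, X=1, W=0) weight 1/352
  (V=0, Y=1, Z=2, U=1, X=1, W=0) weight 1/176
  (V=0, Y=1, Z=3, U=0, X=1, W=0) weight 1/352
  (V=0, Y=1, Z=3, U=1, X=1, W=0) weight 1/176
  (V=0, Y=1, Z=4, U=0, X=1, W=0) weight 1/352
  (V=0, Y=1, Z=4, U=1, X=1, W=0) weight 1/176
  (V=0, Y=1, Z=5, U=0, X=1, W=0) weight 1/352
  (V=0, Y=1, Z=5, U=1, X=1, W=0) weight 1/176
  (V=1, Y=1, Z=2, U=0, X=0, W=0) weight 1/960
  … 7 more
Group by V:
  weight(V=0) = 3/88
  weight(V=1) = 1/80
Total weight = 3/88 + 1/80 = 41/880
P(V=0 | obs) = 3/88 / 41/880 = 30/41
P(V=1 | obs) = 1/80 / 41/880 = 11/41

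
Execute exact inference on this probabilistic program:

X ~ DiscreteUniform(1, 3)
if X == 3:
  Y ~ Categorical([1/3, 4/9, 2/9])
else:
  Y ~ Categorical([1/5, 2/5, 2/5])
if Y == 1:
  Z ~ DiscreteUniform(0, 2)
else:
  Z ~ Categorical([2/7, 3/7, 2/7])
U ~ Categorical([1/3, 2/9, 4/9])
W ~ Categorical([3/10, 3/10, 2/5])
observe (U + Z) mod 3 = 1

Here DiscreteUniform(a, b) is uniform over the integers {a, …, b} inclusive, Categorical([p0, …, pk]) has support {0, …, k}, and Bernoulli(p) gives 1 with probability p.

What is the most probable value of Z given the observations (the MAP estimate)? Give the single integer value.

argmax_v P(Z = v | obs) = 2

Enumerate traces; 81 have nonzero weight after conditioning:
  (X=1, Y=0, Z=0, U=1, W=0) weight 2/1575
  (X=1, Y=0, Z=0, U=1, W=1) weight 2/1575
  (X=1, Y=0, Z=0, U=1, W=2) weight 8/4725
  (X=1, Y=0, Z=1, U=0, W=0) weight 1/350
  (X=1, Y=0, Z=1, U=0, W=1) weight 1/350
  (X=1, Y=0, Z=1, U=0, W=2) weight 2/525
  (X=1, Y=0, Z=2, U=2, W=0) weight 4/1575
  (X=1, Y=0, Z=2, U=2, W=1) weight 4/1575
  … 73 more
Group by Z:
  weight(Z=0) = 1732/25515
  weight(Z=1) = 1103/8505
  weight(Z=2) = 3464/25515
Total weight = 1732/25515 + 1103/8505 + 3464/25515 = 1/3
P(Z=0 | obs) = 1732/25515 / 1/3 = 1732/8505
P(Z=1 | obs) = 1103/8505 / 1/3 = 1103/2835
P(Z=2 | obs) = 3464/25515 / 1/3 = 3464/8505
argmax = 2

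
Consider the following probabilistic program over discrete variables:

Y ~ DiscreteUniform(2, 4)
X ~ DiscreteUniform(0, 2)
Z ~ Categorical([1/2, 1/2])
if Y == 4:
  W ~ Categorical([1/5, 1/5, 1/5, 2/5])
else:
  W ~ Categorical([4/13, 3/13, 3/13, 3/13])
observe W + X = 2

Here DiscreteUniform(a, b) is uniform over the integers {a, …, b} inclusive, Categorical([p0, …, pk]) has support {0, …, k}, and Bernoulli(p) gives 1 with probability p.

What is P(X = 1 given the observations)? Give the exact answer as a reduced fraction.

P(X = 1 | obs) = 43/139

Enumerate traces; 18 have nonzero weight after conditioning:
  (Y=2, X=0, Z=0, W=2) weight 1/78
  (Y=2, X=0, Z=1, W=2) weight 1/78
  (Y=2, X=1, Z=0, W=1) weight 1/78
  (Y=2, X=1, Z=1, W=1) weight 1/78
  (Y=2, X=2, Z=0, W=0) weight 2/117
  (Y=2, X=2, Z=1, W=0) weight 2/117
  (Y=3, X=0, Z=0, W=2) weight 1/78
  (Y=3, X=0, Z=1, W=2) weight 1/78
  … 10 more
Group by X:
  weight(X=0) = 43/585
  weight(X=1) = 43/585
  weight(X=2) = 53/585
Total weight = 43/585 + 43/585 + 53/585 = 139/585
P(X=0 | obs) = 43/585 / 139/585 = 43/139
P(X=1 | obs) = 43/585 / 139/585 = 43/139
P(X=2 | obs) = 53/585 / 139/585 = 53/139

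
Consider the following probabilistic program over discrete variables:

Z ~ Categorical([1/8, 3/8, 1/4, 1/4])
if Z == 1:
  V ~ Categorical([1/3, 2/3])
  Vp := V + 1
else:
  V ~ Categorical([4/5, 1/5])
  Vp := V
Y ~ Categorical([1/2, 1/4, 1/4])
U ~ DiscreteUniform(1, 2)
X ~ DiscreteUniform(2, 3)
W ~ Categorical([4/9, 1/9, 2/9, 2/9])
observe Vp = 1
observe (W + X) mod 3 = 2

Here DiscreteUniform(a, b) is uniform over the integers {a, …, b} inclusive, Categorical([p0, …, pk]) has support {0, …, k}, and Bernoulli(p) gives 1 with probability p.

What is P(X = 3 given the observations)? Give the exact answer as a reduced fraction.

Enumerate traces; 72 have nonzero weight after conditioning:
  (Z=0, V=1, Y=0, U=1, X=2, W=0) weight 1/720
  (Z=0, V=1, Y=0, U=1, X=2, W=3) weight 1/1440
  (Z=0, V=1, Y=0, U=1, X=3, W=2) weight 1/1440
  (Z=0, V=1, Y=0, U=2, X=2, W=0) weight 1/720
  (Z=0, V=1, Y=0, U=2, X=2, W=3) weight 1/1440
  (Z=0, V=1, Y=0, U=2, X=3, W=2) weight 1/1440
  (Z=0, V=1, Y=1, U=1, X=2, W=0) weight 1/1440
  (Z=0, V=1, Y=1, U=1, X=2, W=3) weight 1/2880
  … 64 more
Group by X:
  weight(X=2) = 1/12
  weight(X=3) = 1/36
Total weight = 1/12 + 1/36 = 1/9
P(X=2 | obs) = 1/12 / 1/9 = 3/4
P(X=3 | obs) = 1/36 / 1/9 = 1/4

P(X = 3 | obs) = 1/4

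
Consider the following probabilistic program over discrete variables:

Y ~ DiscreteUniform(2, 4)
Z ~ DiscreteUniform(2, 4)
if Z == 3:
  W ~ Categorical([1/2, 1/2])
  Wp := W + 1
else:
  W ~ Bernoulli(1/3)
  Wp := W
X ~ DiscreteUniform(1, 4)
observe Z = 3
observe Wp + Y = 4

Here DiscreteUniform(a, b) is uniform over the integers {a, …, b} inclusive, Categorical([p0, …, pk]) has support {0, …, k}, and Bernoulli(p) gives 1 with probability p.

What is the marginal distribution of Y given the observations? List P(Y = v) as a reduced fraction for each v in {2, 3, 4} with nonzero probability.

P(Y=2) = 1/2, P(Y=3) = 1/2

Enumerate traces; 8 have nonzero weight after conditioning:
  (Y=2, Z=3, W=1, X=1) weight 1/72
  (Y=2, Z=3, W=1, X=2) weight 1/72
  (Y=2, Z=3, W=1, X=3) weight 1/72
  (Y=2, Z=3, W=1, X=4) weight 1/72
  (Y=3, Z=3, W=0, X=1) weight 1/72
  (Y=3, Z=3, W=0, X=2) weight 1/72
  (Y=3, Z=3, W=0, X=3) weight 1/72
  (Y=3, Z=3, W=0, X=4) weight 1/72
Group by Y:
  weight(Y=2) = 1/18
  weight(Y=3) = 1/18
Total weight = 1/18 + 1/18 = 1/9
P(Y=2 | obs) = 1/18 / 1/9 = 1/2
P(Y=3 | obs) = 1/18 / 1/9 = 1/2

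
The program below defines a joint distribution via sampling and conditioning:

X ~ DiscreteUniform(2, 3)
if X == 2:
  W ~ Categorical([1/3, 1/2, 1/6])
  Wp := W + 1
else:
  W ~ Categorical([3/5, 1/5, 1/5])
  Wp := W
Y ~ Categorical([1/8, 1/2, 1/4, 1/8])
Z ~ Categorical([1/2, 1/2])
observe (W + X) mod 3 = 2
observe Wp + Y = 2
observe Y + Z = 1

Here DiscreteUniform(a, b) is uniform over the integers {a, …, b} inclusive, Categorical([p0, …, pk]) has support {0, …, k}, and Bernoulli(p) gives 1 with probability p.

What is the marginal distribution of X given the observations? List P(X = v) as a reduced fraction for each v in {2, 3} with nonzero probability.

Enumerate traces; 2 have nonzero weight after conditioning:
  (X=2, W=0, Y=1, Z=0) weight 1/24
  (X=3, W=2, Y=0, Z=1) weight 1/160
Group by X:
  weight(X=2) = 1/24
  weight(X=3) = 1/160
Total weight = 1/24 + 1/160 = 23/480
P(X=2 | obs) = 1/24 / 23/480 = 20/23
P(X=3 | obs) = 1/160 / 23/480 = 3/23

P(X=2) = 20/23, P(X=3) = 3/23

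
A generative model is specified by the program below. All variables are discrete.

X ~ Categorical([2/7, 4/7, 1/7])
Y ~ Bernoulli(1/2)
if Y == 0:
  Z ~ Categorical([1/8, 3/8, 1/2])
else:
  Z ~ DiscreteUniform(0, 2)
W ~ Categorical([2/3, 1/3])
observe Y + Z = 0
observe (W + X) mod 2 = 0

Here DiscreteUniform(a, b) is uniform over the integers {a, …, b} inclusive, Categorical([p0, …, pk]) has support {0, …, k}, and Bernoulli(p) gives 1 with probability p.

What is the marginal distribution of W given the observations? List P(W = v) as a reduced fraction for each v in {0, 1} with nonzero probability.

Enumerate traces; 3 have nonzero weight after conditioning:
  (X=0, Y=0, Z=0, W=0) weight 1/84
  (X=1, Y=0, Z=0, W=1) weight 1/84
  (X=2, Y=0, Z=0, W=0) weight 1/168
Group by W:
  weight(W=0) = 1/56
  weight(W=1) = 1/84
Total weight = 1/56 + 1/84 = 5/168
P(W=0 | obs) = 1/56 / 5/168 = 3/5
P(W=1 | obs) = 1/84 / 5/168 = 2/5

P(W=0) = 3/5, P(W=1) = 2/5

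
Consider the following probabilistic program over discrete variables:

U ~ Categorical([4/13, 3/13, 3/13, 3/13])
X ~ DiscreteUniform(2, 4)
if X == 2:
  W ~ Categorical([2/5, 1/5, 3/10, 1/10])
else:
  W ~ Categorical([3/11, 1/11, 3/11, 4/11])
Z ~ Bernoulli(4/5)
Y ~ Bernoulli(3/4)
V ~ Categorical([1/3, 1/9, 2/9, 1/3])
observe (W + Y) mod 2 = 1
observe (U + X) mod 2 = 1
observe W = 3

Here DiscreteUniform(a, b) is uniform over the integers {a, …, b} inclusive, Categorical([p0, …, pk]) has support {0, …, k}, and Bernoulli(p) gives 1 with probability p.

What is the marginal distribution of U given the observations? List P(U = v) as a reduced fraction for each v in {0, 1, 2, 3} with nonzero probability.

P(U=0) = 80/293, P(U=1) = 153/586, P(U=2) = 60/293, P(U=3) = 153/586

Enumerate traces; 48 have nonzero weight after conditioning:
  (U=0, X=3, W=3, Z=0, Y=0, V=0) weight 4/6435
  (U=0, X=3, W=3, Z=0, Y=0, V=1) weight 4/19305
  (U=0, X=3, W=3, Z=0, Y=0, V=2) weight 8/19305
  (U=0, X=3, W=3, Z=0, Y=0, V=3) weight 4/6435
  (U=0, X=3, W=3, Z=1, Y=0, V=0) weight 16/6435
  (U=0, X=3, W=3, Z=1, Y=0, V=1) weight 16/19305
  (U=0, X=3, W=3, Z=1, Y=0, V=2) weight 32/19305
  (U=0, X=3, W=3, Z=1, Y=0, V=3) weight 16/6435
  (U=1, X=2, W=3, Z=0, Y=0, V=0) weight 1/7800
  (U=2, X=3, W=3, Z=0, Y=0, V=0) weight 1/2145
  … 38 more
Group by U:
  weight(U=0) = 4/429
  weight(U=1) = 51/5720
  weight(U=2) = 1/143
  weight(U=3) = 51/5720
Total weight = 4/429 + 51/5720 + 1/143 + 51/5720 = 293/8580
P(U=0 | obs) = 4/429 / 293/8580 = 80/293
P(U=1 | obs) = 51/5720 / 293/8580 = 153/586
P(U=2 | obs) = 1/143 / 293/8580 = 60/293
P(U=3 | obs) = 51/5720 / 293/8580 = 153/586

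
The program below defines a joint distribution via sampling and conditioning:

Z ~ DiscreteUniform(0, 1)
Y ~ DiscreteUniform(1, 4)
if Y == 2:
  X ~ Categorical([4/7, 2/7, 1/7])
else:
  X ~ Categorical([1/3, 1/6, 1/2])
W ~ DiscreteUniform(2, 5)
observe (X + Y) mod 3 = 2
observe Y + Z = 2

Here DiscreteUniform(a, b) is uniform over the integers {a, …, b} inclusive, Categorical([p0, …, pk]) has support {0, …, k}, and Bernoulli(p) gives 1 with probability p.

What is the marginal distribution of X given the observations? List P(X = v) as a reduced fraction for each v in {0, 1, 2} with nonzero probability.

P(X=0) = 24/31, P(X=1) = 7/31

Enumerate traces; 8 have nonzero weight after conditioning:
  (Z=0, Y=2, X=0, W=2) weight 1/56
  (Z=0, Y=2, X=0, W=3) weight 1/56
  (Z=0, Y=2, X=0, W=4) weight 1/56
  (Z=0, Y=2, X=0, W=5) weight 1/56
  (Z=1, Y=1, X=1, W=2) weight 1/192
  (Z=1, Y=1, X=1, W=3) weight 1/192
  (Z=1, Y=1, X=1, W=4) weight 1/192
  (Z=1, Y=1, X=1, W=5) weight 1/192
Group by X:
  weight(X=0) = 1/14
  weight(X=1) = 1/48
Total weight = 1/14 + 1/48 = 31/336
P(X=0 | obs) = 1/14 / 31/336 = 24/31
P(X=1 | obs) = 1/48 / 31/336 = 7/31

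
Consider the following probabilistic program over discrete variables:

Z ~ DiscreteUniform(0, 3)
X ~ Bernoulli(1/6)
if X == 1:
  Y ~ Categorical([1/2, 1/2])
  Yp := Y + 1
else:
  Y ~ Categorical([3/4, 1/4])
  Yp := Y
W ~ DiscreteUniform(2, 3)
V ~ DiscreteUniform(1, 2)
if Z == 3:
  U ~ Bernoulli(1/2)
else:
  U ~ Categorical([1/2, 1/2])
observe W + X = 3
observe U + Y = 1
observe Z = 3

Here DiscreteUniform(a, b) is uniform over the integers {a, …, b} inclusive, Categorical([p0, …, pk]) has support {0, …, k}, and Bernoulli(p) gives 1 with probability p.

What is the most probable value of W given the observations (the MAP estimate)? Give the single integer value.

Enumerate traces; 8 have nonzero weight after conditioning:
  (Z=3, X=0, Y=0, W=3, V=1, U=1) weight 5/256
  (Z=3, X=0, Y=0, W=3, V=2, U=1) weight 5/256
  (Z=3, X=0, Y=1, W=3, V=1, U=0) weight 5/768
  (Z=3, X=0, Y=1, W=3, V=2, U=0) weight 5/768
  (Z=3, X=1, Y=0, W=2, V=1, U=1) weight 1/384
  (Z=3, X=1, Y=0, W=2, V=2, U=1) weight 1/384
  (Z=3, X=1, Y=1, W=2, V=1, U=0) weight 1/384
  (Z=3, X=1, Y=1, W=2, V=2, U=0) weight 1/384
Group by W:
  weight(W=2) = 1/96
  weight(W=3) = 5/96
Total weight = 1/96 + 5/96 = 1/16
P(W=2 | obs) = 1/96 / 1/16 = 1/6
P(W=3 | obs) = 5/96 / 1/16 = 5/6
argmax = 3

argmax_v P(W = v | obs) = 3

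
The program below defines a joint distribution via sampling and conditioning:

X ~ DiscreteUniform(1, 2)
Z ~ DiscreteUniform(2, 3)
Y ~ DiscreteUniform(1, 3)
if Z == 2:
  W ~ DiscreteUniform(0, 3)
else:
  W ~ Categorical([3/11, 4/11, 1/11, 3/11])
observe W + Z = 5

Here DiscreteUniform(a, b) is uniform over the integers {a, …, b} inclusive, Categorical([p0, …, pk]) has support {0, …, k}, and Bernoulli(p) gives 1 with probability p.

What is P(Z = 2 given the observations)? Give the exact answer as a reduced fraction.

P(Z = 2 | obs) = 11/15

Enumerate traces; 12 have nonzero weight after conditioning:
  (X=1, Z=2, Y=1, W=3) weight 1/48
  (X=1, Z=2, Y=2, W=3) weight 1/48
  (X=1, Z=2, Y=3, W=3) weight 1/48
  (X=1, Z=3, Y=1, W=2) weight 1/132
  (X=1, Z=3, Y=2, W=2) weight 1/132
  (X=1, Z=3, Y=3, W=2) weight 1/132
  (X=2, Z=2, Y=1, W=3) weight 1/48
  (X=2, Z=2, Y=2, W=3) weight 1/48
  … 4 more
Group by Z:
  weight(Z=2) = 1/8
  weight(Z=3) = 1/22
Total weight = 1/8 + 1/22 = 15/88
P(Z=2 | obs) = 1/8 / 15/88 = 11/15
P(Z=3 | obs) = 1/22 / 15/88 = 4/15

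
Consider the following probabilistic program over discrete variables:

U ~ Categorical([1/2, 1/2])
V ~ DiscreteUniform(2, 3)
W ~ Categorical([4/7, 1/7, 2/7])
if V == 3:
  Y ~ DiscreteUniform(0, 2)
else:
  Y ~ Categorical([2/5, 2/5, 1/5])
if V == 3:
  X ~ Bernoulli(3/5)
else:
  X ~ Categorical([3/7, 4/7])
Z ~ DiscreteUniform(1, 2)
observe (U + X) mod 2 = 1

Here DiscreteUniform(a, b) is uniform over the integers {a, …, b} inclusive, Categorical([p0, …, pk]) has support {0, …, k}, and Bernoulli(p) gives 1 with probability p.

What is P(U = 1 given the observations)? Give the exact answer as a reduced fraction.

Enumerate traces; 72 have nonzero weight after conditioning:
  (U=0, V=2, W=0, Y=0, X=1, Z=1) weight 4/245
  (U=0, V=2, W=0, Y=0, X=1, Z=2) weight 4/245
  (U=0, V=2, W=0, Y=1, X=1, Z=1) weight 4/245
  (U=0, V=2, W=0, Y=1, X=1, Z=2) weight 4/245
  (U=0, V=2, W=0, Y=2, X=1, Z=1) weight 2/245
  (U=0, V=2, W=0, Y=2, X=1, Z=2) weight 2/245
  (U=0, V=2, W=1, Y=0, X=1, Z=1) weight 1/245
  (U=0, V=2, W=1, Y=0, X=1, Z=2) weight 1/245
  (U=1, V=2, W=0, Y=0, X=0, Z=1) weight 3/245
  … 63 more
Group by U:
  weight(U=0) = 41/140
  weight(U=1) = 29/140
Total weight = 41/140 + 29/140 = 1/2
P(U=0 | obs) = 41/140 / 1/2 = 41/70
P(U=1 | obs) = 29/140 / 1/2 = 29/70

P(U = 1 | obs) = 29/70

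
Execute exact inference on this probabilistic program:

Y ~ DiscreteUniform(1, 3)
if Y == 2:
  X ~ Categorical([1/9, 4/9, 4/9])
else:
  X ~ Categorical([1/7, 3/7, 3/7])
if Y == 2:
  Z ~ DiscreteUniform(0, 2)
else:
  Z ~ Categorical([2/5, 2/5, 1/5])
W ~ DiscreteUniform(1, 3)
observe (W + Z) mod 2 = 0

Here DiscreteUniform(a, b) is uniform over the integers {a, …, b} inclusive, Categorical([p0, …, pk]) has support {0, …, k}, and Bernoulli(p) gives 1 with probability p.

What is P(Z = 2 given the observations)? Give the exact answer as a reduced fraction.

Enumerate traces; 36 have nonzero weight after conditioning:
  (Y=1, X=0, Z=0, W=2) weight 2/315
  (Y=1, X=0, Z=1, W=1) weight 2/315
  (Y=1, X=0, Z=1, W=3) weight 2/315
  (Y=1, X=0, Z=2, W=2) weight 1/315
  (Y=1, X=1, Z=0, W=2) weight 2/105
  (Y=1, X=1, Z=1, W=1) weight 2/105
  (Y=1, X=1, Z=1, W=3) weight 2/105
  (Y=1, X=1, Z=2, W=2) weight 1/105
  … 28 more
Group by Z:
  weight(Z=0) = 17/135
  weight(Z=1) = 34/135
  weight(Z=2) = 11/135
Total weight = 17/135 + 34/135 + 11/135 = 62/135
P(Z=0 | obs) = 17/135 / 62/135 = 17/62
P(Z=1 | obs) = 34/135 / 62/135 = 17/31
P(Z=2 | obs) = 11/135 / 62/135 = 11/62

P(Z = 2 | obs) = 11/62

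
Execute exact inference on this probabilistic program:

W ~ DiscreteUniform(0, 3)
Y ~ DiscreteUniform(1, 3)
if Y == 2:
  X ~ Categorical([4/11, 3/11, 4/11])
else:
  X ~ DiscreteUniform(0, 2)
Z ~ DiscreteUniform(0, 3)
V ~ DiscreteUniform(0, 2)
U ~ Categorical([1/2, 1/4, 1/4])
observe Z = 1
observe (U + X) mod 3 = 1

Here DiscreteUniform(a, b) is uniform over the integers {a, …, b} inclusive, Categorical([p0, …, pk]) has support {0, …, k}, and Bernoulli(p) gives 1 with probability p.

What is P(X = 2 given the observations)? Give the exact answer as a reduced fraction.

Enumerate traces; 108 have nonzero weight after conditioning:
  (W=0, Y=1, X=0, Z=1, V=0, U=1) weight 1/1728
  (W=0, Y=1, X=0, Z=1, V=1, U=1) weight 1/1728
  (W=0, Y=1, X=0, Z=1, V=2, U=1) weight 1/1728
  (W=0, Y=1, X=1, Z=1, V=0, U=0) weight 1/864
  (W=0, Y=1, X=1, Z=1, V=1, U=0) weight 1/864
  (W=0, Y=1, X=1, Z=1, V=2, U=0) weight 1/864
  (W=0, Y=1, X=2, Z=1, V=0, U=2) weight 1/1728
  (W=0, Y=1, X=2, Z=1, V=1, U=2) weight 1/1728
  … 100 more
Group by X:
  weight(X=0) = 17/792
  weight(X=1) = 31/792
  weight(X=2) = 17/792
Total weight = 17/792 + 31/792 + 17/792 = 65/792
P(X=0 | obs) = 17/792 / 65/792 = 17/65
P(X=1 | obs) = 31/792 / 65/792 = 31/65
P(X=2 | obs) = 17/792 / 65/792 = 17/65

P(X = 2 | obs) = 17/65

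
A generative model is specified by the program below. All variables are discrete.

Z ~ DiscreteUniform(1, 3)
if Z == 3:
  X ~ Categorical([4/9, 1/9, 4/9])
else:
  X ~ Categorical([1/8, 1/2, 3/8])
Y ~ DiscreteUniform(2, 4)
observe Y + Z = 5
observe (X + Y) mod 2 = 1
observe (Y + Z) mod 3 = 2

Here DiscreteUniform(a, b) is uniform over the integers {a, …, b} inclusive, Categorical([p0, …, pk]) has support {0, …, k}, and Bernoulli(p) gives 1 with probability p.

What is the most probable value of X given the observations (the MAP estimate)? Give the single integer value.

Enumerate traces; 4 have nonzero weight after conditioning:
  (Z=1, X=1, Y=4) weight 1/18
  (Z=2, X=0, Y=3) weight 1/72
  (Z=2, X=2, Y=3) weight 1/24
  (Z=3, X=1, Y=2) weight 1/81
Group by X:
  weight(X=0) = 1/72
  weight(X=1) = 11/162
  weight(X=2) = 1/24
Total weight = 1/72 + 11/162 + 1/24 = 10/81
P(X=0 | obs) = 1/72 / 10/81 = 9/80
P(X=1 | obs) = 11/162 / 10/81 = 11/20
P(X=2 | obs) = 1/24 / 10/81 = 27/80
argmax = 1

argmax_v P(X = v | obs) = 1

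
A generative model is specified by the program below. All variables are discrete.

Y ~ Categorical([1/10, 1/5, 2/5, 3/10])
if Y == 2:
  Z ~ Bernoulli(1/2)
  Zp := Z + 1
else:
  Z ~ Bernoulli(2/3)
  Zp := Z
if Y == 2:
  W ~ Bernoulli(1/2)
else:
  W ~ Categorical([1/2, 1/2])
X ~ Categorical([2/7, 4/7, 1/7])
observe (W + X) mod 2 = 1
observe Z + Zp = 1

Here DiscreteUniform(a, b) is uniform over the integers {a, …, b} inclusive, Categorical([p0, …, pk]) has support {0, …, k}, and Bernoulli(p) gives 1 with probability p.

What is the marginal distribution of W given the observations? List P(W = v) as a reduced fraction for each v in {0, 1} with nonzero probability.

P(W=0) = 4/7, P(W=1) = 3/7

Enumerate traces; 3 have nonzero weight after conditioning:
  (Y=2, Z=0, W=0, X=1) weight 2/35
  (Y=2, Z=0, W=1, X=0) weight 1/35
  (Y=2, Z=0, W=1, X=2) weight 1/70
Group by W:
  weight(W=0) = 2/35
  weight(W=1) = 3/70
Total weight = 2/35 + 3/70 = 1/10
P(W=0 | obs) = 2/35 / 1/10 = 4/7
P(W=1 | obs) = 3/70 / 1/10 = 3/7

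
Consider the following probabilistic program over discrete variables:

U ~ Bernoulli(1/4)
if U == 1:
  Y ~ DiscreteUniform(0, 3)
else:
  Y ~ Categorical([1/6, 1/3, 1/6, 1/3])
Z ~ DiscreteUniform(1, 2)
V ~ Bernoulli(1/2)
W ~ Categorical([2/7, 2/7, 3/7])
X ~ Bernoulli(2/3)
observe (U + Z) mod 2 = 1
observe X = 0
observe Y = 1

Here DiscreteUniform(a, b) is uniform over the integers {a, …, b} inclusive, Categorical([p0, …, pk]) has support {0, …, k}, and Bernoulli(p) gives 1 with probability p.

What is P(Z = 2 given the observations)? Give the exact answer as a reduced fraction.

Enumerate traces; 12 have nonzero weight after conditioning:
  (U=0, Y=1, Z=1, V=0, W=0, X=0) weight 1/168
  (U=0, Y=1, Z=1, V=0, W=1, X=0) weight 1/168
  (U=0, Y=1, Z=1, V=0, W=2, X=0) weight 1/112
  (U=0, Y=1, Z=1, V=1, W=0, X=0) weight 1/168
  (U=0, Y=1, Z=1, V=1, W=1, X=0) weight 1/168
  (U=0, Y=1, Z=1, V=1, W=2, X=0) weight 1/112
  (U=1, Y=1, Z=2, V=0, W=0, X=0) weight 1/672
  (U=1, Y=1, Z=2, V=0, W=1, X=0) weight 1/672
  … 4 more
Group by Z:
  weight(Z=1) = 1/24
  weight(Z=2) = 1/96
Total weight = 1/24 + 1/96 = 5/96
P(Z=1 | obs) = 1/24 / 5/96 = 4/5
P(Z=2 | obs) = 1/96 / 5/96 = 1/5

P(Z = 2 | obs) = 1/5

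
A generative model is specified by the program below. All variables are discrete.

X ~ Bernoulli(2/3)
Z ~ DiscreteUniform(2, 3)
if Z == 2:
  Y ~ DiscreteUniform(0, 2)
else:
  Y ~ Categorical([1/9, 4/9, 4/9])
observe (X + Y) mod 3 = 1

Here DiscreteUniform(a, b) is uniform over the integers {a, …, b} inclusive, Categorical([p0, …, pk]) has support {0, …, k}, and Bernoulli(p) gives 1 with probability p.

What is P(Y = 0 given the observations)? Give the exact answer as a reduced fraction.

Enumerate traces; 4 have nonzero weight after conditioning:
  (X=0, Z=2, Y=1) weight 1/18
  (X=0, Z=3, Y=1) weight 2/27
  (X=1, Z=2, Y=0) weight 1/9
  (X=1, Z=3, Y=0) weight 1/27
Group by Y:
  weight(Y=0) = 4/27
  weight(Y=1) = 7/54
Total weight = 4/27 + 7/54 = 5/18
P(Y=0 | obs) = 4/27 / 5/18 = 8/15
P(Y=1 | obs) = 7/54 / 5/18 = 7/15

P(Y = 0 | obs) = 8/15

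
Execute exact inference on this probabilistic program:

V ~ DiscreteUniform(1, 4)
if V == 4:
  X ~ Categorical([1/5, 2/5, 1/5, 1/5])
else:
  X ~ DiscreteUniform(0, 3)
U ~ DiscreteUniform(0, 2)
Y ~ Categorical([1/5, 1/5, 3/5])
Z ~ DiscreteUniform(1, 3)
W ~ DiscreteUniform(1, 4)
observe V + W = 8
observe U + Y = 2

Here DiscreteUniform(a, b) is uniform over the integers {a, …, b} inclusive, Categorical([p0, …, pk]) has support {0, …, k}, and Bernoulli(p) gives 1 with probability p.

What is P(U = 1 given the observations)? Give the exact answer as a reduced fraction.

Enumerate traces; 36 have nonzero weight after conditioning:
  (V=4, X=0, U=0, Y=2, Z=1, W=4) weight 1/1200
  (V=4, X=0, U=0, Y=2, Z=2, W=4) weight 1/1200
  (V=4, X=0, U=0, Y=2, Z=3, W=4) weight 1/1200
  (V=4, X=0, U=1, Y=1, Z=1, W=4) weight 1/3600
  (V=4, X=0, U=1, Y=1, Z=2, W=4) weight 1/3600
  (V=4, X=0, U=1, Y=1, Z=3, W=4) weight 1/3600
  (V=4, X=0, U=2, Y=0, Z=1, W=4) weight 1/3600
  (V=4, X=0, U=2, Y=0, Z=2, W=4) weight 1/3600
  … 28 more
Group by U:
  weight(U=0) = 1/80
  weight(U=1) = 1/240
  weight(U=2) = 1/240
Total weight = 1/80 + 1/240 + 1/240 = 1/48
P(U=0 | obs) = 1/80 / 1/48 = 3/5
P(U=1 | obs) = 1/240 / 1/48 = 1/5
P(U=2 | obs) = 1/240 / 1/48 = 1/5

P(U = 1 | obs) = 1/5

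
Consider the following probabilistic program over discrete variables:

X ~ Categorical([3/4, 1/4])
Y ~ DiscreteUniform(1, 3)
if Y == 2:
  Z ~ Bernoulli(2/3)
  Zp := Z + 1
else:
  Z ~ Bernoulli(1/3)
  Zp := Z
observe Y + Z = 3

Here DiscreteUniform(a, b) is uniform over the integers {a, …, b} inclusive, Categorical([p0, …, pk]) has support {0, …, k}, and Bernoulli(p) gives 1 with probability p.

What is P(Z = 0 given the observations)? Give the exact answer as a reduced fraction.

P(Z = 0 | obs) = 1/2

Enumerate traces; 4 have nonzero weight after conditioning:
  (X=0, Y=2, Z=1) weight 1/6
  (X=0, Y=3, Z=0) weight 1/6
  (X=1, Y=2, Z=1) weight 1/18
  (X=1, Y=3, Z=0) weight 1/18
Group by Z:
  weight(Z=0) = 2/9
  weight(Z=1) = 2/9
Total weight = 2/9 + 2/9 = 4/9
P(Z=0 | obs) = 2/9 / 4/9 = 1/2
P(Z=1 | obs) = 2/9 / 4/9 = 1/2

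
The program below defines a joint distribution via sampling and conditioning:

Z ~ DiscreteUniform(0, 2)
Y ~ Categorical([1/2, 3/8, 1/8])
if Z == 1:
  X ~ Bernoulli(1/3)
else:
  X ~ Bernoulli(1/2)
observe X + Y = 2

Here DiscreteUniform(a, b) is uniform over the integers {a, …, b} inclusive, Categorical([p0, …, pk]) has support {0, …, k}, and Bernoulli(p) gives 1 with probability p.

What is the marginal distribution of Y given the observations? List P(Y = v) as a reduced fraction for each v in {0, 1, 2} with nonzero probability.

P(Y=1) = 12/17, P(Y=2) = 5/17

Enumerate traces; 6 have nonzero weight after conditioning:
  (Z=0, Y=1, X=1) weight 1/16
  (Z=0, Y=2, X=0) weight 1/48
  (Z=1, Y=1, X=1) weight 1/24
  (Z=1, Y=2, X=0) weight 1/36
  (Z=2, Y=1, X=1) weight 1/16
  (Z=2, Y=2, X=0) weight 1/48
Group by Y:
  weight(Y=1) = 1/6
  weight(Y=2) = 5/72
Total weight = 1/6 + 5/72 = 17/72
P(Y=1 | obs) = 1/6 / 17/72 = 12/17
P(Y=2 | obs) = 5/72 / 17/72 = 5/17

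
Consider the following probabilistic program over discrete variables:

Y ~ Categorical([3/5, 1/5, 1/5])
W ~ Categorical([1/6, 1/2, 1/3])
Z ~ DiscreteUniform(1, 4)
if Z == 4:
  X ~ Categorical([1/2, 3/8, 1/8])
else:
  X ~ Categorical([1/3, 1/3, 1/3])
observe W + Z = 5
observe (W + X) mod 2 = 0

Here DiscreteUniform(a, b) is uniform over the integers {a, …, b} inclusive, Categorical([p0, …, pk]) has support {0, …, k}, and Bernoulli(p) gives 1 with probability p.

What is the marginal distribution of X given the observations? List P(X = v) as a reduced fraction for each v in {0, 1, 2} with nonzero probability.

Enumerate traces; 9 have nonzero weight after conditioning:
  (Y=0, W=1, Z=4, X=1) weight 9/320
  (Y=0, W=2, Z=3, X=0) weight 1/60
  (Y=0, W=2, Z=3, X=2) weight 1/60
  (Y=1, W=1, Z=4, X=1) weight 3/320
  (Y=1, W=2, Z=3, X=0) weight 1/180
  (Y=1, W=2, Z=3, X=2) weight 1/180
  (Y=2, W=1, Z=4, X=1) weight 3/320
  (Y=2, W=2, Z=3, X=0) weight 1/180
  … 1 more
Group by X:
  weight(X=0) = 1/36
  weight(X=1) = 3/64
  weight(X=2) = 1/36
Total weight = 1/36 + 3/64 + 1/36 = 59/576
P(X=0 | obs) = 1/36 / 59/576 = 16/59
P(X=1 | obs) = 3/64 / 59/576 = 27/59
P(X=2 | obs) = 1/36 / 59/576 = 16/59

P(X=0) = 16/59, P(X=1) = 27/59, P(X=2) = 16/59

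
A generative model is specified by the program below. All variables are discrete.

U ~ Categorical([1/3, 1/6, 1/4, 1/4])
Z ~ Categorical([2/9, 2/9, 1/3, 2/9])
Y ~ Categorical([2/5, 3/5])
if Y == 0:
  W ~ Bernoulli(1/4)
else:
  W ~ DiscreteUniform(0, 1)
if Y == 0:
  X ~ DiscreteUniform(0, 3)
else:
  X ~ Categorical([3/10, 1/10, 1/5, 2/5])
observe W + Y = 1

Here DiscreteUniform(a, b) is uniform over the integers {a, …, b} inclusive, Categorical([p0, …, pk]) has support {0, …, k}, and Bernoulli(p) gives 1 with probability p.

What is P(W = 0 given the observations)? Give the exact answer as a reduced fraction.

P(W = 0 | obs) = 3/4

Enumerate traces; 128 have nonzero weight after conditioning:
  (U=0, Z=0, Y=0, W=1, X=0) weight 1/540
  (U=0, Z=0, Y=0, W=1, X=1) weight 1/540
  (U=0, Z=0, Y=0, W=1, X=2) weight 1/540
  (U=0, Z=0, Y=0, W=1, X=3) weight 1/540
  (U=0, Z=0, Y=1, W=0, X=0) weight 1/150
  (U=0, Z=0, Y=1, W=0, X=1) weight 1/450
  (U=0, Z=0, Y=1, W=0, X=2) weight 1/225
  (U=0, Z=0, Y=1, W=0, X=3) weight 2/225
  … 120 more
Group by W:
  weight(W=0) = 3/10
  weight(W=1) = 1/10
Total weight = 3/10 + 1/10 = 2/5
P(W=0 | obs) = 3/10 / 2/5 = 3/4
P(W=1 | obs) = 1/10 / 2/5 = 1/4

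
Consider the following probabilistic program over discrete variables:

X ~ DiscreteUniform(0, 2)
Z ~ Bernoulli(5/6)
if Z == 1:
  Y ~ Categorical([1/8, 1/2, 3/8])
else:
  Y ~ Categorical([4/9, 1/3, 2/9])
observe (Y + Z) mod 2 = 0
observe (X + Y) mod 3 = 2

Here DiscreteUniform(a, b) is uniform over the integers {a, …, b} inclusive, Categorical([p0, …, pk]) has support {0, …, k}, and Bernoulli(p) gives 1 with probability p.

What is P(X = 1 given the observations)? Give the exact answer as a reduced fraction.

Enumerate traces; 3 have nonzero weight after conditioning:
  (X=0, Z=0, Y=2) weight 1/81
  (X=1, Z=1, Y=1) weight 5/36
  (X=2, Z=0, Y=0) weight 2/81
Group by X:
  weight(X=0) = 1/81
  weight(X=1) = 5/36
  weight(X=2) = 2/81
Total weight = 1/81 + 5/36 + 2/81 = 19/108
P(X=0 | obs) = 1/81 / 19/108 = 4/57
P(X=1 | obs) = 5/36 / 19/108 = 15/19
P(X=2 | obs) = 2/81 / 19/108 = 8/57

P(X = 1 | obs) = 15/19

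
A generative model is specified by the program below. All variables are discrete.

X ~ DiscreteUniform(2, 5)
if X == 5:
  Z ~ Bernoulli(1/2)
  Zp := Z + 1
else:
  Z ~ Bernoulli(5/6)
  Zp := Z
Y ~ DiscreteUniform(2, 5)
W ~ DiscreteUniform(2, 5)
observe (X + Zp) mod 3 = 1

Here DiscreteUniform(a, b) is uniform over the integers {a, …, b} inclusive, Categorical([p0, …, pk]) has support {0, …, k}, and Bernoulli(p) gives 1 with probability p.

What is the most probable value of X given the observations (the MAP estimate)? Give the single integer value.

Enumerate traces; 48 have nonzero weight after conditioning:
  (X=3, Z=1, Y=2, W=2) weight 5/384
  (X=3, Z=1, Y=2, W=3) weight 5/384
  (X=3, Z=1, Y=2, W=4) weight 5/384
  (X=3, Z=1, Y=2, W=5) weight 5/384
  (X=3, Z=1, Y=3, W=2) weight 5/384
  (X=3, Z=1, Y=3, W=3) weight 5/384
  (X=3, Z=1, Y=3, W=4) weight 5/384
  (X=3, Z=1, Y=3, W=5) weight 5/384
  (X=4, Z=0, Y=2, W=2) weight 1/384
  (X=5, Z=1, Y=2, W=2) weight 1/128
  … 38 more
Group by X:
  weight(X=3) = 5/24
  weight(X=4) = 1/24
  weight(X=5) = 1/8
Total weight = 5/24 + 1/24 + 1/8 = 3/8
P(X=3 | obs) = 5/24 / 3/8 = 5/9
P(X=4 | obs) = 1/24 / 3/8 = 1/9
P(X=5 | obs) = 1/8 / 3/8 = 1/3
argmax = 3

argmax_v P(X = v | obs) = 3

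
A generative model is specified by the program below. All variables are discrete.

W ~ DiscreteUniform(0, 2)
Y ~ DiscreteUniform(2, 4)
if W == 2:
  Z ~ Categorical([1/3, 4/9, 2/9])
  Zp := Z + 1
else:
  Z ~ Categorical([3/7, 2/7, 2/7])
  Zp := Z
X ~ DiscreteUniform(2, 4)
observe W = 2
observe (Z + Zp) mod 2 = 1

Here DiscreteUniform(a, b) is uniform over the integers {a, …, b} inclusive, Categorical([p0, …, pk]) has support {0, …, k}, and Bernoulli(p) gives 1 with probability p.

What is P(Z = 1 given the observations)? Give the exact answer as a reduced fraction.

P(Z = 1 | obs) = 4/9

Enumerate traces; 27 have nonzero weight after conditioning:
  (W=2, Y=2, Z=0, X=2) weight 1/81
  (W=2, Y=2, Z=0, X=3) weight 1/81
  (W=2, Y=2, Z=0, X=4) weight 1/81
  (W=2, Y=2, Z=1, X=2) weight 4/243
  (W=2, Y=2, Z=1, X=3) weight 4/243
  (W=2, Y=2, Z=1, X=4) weight 4/243
  (W=2, Y=2, Z=2, X=2) weight 2/243
  (W=2, Y=2, Z=2, X=3) weight 2/243
  … 19 more
Group by Z:
  weight(Z=0) = 1/9
  weight(Z=1) = 4/27
  weight(Z=2) = 2/27
Total weight = 1/9 + 4/27 + 2/27 = 1/3
P(Z=0 | obs) = 1/9 / 1/3 = 1/3
P(Z=1 | obs) = 4/27 / 1/3 = 4/9
P(Z=2 | obs) = 2/27 / 1/3 = 2/9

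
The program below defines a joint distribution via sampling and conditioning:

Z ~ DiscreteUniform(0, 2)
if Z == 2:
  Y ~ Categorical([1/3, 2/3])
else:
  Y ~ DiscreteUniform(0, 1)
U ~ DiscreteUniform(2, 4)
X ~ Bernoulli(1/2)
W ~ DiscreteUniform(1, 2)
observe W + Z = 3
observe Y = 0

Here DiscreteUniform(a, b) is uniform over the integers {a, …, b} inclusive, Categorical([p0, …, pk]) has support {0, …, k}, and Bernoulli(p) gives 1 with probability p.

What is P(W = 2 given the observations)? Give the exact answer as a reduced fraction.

Enumerate traces; 12 have nonzero weight after conditioning:
  (Z=1, Y=0, U=2, X=0, W=2) weight 1/72
  (Z=1, Y=0, U=2, X=1, W=2) weight 1/72
  (Z=1, Y=0, U=3, X=0, W=2) weight 1/72
  (Z=1, Y=0, U=3, X=1, W=2) weight 1/72
  (Z=1, Y=0, U=4, X=0, W=2) weight 1/72
  (Z=1, Y=0, U=4, X=1, W=2) weight 1/72
  (Z=2, Y=0, U=2, X=0, W=1) weight 1/108
  (Z=2, Y=0, U=2, X=1, W=1) weight 1/108
  … 4 more
Group by W:
  weight(W=1) = 1/18
  weight(W=2) = 1/12
Total weight = 1/18 + 1/12 = 5/36
P(W=1 | obs) = 1/18 / 5/36 = 2/5
P(W=2 | obs) = 1/12 / 5/36 = 3/5

P(W = 2 | obs) = 3/5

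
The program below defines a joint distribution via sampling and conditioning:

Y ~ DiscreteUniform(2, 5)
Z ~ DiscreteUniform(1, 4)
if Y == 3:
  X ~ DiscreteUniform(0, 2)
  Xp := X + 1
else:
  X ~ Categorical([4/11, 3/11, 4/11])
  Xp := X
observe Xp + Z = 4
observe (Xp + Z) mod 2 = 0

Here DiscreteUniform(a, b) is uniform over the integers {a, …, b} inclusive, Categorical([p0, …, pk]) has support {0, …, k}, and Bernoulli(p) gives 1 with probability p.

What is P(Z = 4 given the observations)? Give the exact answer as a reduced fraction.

P(Z = 4 | obs) = 3/11

Enumerate traces; 12 have nonzero weight after conditioning:
  (Y=2, Z=2, X=2) weight 1/44
  (Y=2, Z=3, X=1) weight 3/176
  (Y=2, Z=4, X=0) weight 1/44
  (Y=3, Z=1, X=2) weight 1/48
  (Y=3, Z=2, X=1) weight 1/48
  (Y=3, Z=3, X=0) weight 1/48
  (Y=4, Z=2, X=2) weight 1/44
  (Y=4, Z=3, X=1) weight 3/176
  … 4 more
Group by Z:
  weight(Z=1) = 1/48
  weight(Z=2) = 47/528
  weight(Z=3) = 19/264
  weight(Z=4) = 3/44
Total weight = 1/48 + 47/528 + 19/264 + 3/44 = 1/4
P(Z=1 | obs) = 1/48 / 1/4 = 1/12
P(Z=2 | obs) = 47/528 / 1/4 = 47/132
P(Z=3 | obs) = 19/264 / 1/4 = 19/66
P(Z=4 | obs) = 3/44 / 1/4 = 3/11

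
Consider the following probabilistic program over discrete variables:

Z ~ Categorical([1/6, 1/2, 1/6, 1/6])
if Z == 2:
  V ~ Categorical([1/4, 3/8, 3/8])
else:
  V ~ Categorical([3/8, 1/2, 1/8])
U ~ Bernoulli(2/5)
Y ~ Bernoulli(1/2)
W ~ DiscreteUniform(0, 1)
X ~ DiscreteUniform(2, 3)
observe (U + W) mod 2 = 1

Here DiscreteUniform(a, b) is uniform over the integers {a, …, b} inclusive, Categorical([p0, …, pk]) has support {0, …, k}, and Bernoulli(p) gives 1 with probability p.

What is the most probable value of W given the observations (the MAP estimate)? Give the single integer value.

Enumerate traces; 96 have nonzero weight after conditioning:
  (Z=0, V=0, U=0, Y=0, W=1, X=2) weight 3/640
  (Z=0, V=0, U=0, Y=0, W=1, X=3) weight 3/640
  (Z=0, V=0, U=0, Y=1, W=1, X=2) weight 3/640
  (Z=0, V=0, U=0, Y=1, W=1, X=3) weight 3/640
  (Z=0, V=0, U=1, Y=0, W=0, X=2) weight 1/320
  (Z=0, V=0, U=1, Y=0, W=0, X=3) weight 1/320
  (Z=0, V=0, U=1, Y=1, W=0, X=2) weight 1/320
  (Z=0, V=0, U=1, Y=1, W=0, X=3) weight 1/320
  … 88 more
Group by W:
  weight(W=0) = 1/5
  weight(W=1) = 3/10
Total weight = 1/5 + 3/10 = 1/2
P(W=0 | obs) = 1/5 / 1/2 = 2/5
P(W=1 | obs) = 3/10 / 1/2 = 3/5
argmax = 1

argmax_v P(W = v | obs) = 1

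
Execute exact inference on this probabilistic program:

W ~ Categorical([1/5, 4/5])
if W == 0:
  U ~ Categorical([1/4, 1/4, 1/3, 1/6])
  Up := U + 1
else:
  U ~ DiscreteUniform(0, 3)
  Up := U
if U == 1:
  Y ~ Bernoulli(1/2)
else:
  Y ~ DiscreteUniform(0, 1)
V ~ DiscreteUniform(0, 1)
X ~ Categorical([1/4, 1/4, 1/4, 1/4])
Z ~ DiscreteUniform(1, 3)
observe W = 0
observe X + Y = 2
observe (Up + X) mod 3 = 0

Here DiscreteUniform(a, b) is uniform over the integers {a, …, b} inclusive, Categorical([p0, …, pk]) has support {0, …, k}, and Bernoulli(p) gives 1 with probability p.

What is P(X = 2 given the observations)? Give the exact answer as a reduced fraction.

P(X = 2 | obs) = 5/8

Enumerate traces; 18 have nonzero weight after conditioning:
  (W=0, U=0, Y=0, V=0, X=2, Z=1) weight 1/960
  (W=0, U=0, Y=0, V=0, X=2, Z=2) weight 1/960
  (W=0, U=0, Y=0, V=0, X=2, Z=3) weight 1/960
  (W=0, U=0, Y=0, V=1, X=2, Z=1) weight 1/960
  (W=0, U=0, Y=0, V=1, X=2, Z=2) weight 1/960
  (W=0, U=0, Y=0, V=1, X=2, Z=3) weight 1/960
  (W=0, U=1, Y=1, V=0, X=1, Z=1) weight 1/960
  (W=0, U=1, Y=1, V=0, X=1, Z=2) weight 1/960
  … 10 more
Group by X:
  weight(X=1) = 1/160
  weight(X=2) = 1/96
Total weight = 1/160 + 1/96 = 1/60
P(X=1 | obs) = 1/160 / 1/60 = 3/8
P(X=2 | obs) = 1/96 / 1/60 = 5/8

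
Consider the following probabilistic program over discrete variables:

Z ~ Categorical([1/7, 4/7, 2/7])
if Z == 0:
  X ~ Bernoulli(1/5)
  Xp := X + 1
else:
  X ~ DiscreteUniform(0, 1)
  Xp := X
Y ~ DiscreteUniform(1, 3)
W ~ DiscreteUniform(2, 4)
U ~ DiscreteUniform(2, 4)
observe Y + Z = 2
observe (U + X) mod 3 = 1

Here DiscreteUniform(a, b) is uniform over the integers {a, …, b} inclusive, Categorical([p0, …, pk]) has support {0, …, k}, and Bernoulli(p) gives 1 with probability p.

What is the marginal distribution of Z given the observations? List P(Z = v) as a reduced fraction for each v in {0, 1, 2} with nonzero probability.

P(Z=0) = 1/5, P(Z=1) = 4/5

Enumerate traces; 12 have nonzero weight after conditioning:
  (Z=0, X=0, Y=2, W=2, U=4) weight 4/945
  (Z=0, X=0, Y=2, W=3, U=4) weight 4/945
  (Z=0, X=0, Y=2, W=4, U=4) weight 4/945
  (Z=0, X=1, Y=2, W=2, U=3) weight 1/945
  (Z=0, X=1, Y=2, W=3, U=3) weight 1/945
  (Z=0, X=1, Y=2, W=4, U=3) weight 1/945
  (Z=1, X=0, Y=1, W=2, U=4) weight 2/189
  (Z=1, X=0, Y=1, W=3, U=4) weight 2/189
  … 4 more
Group by Z:
  weight(Z=0) = 1/63
  weight(Z=1) = 4/63
Total weight = 1/63 + 4/63 = 5/63
P(Z=0 | obs) = 1/63 / 5/63 = 1/5
P(Z=1 | obs) = 4/63 / 5/63 = 4/5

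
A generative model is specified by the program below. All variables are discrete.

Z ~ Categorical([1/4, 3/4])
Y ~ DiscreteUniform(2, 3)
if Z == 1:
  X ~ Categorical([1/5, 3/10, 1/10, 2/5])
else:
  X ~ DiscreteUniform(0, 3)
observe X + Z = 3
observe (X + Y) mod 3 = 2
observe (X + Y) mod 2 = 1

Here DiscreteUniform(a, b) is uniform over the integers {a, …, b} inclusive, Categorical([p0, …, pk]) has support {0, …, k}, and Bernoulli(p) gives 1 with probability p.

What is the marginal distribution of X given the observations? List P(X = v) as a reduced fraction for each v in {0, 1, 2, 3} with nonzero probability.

Enumerate traces; 2 have nonzero weight after conditioning:
  (Z=0, Y=2, X=3) weight 1/32
  (Z=1, Y=3, X=2) weight 3/80
Group by X:
  weight(X=2) = 3/80
  weight(X=3) = 1/32
Total weight = 3/80 + 1/32 = 11/160
P(X=2 | obs) = 3/80 / 11/160 = 6/11
P(X=3 | obs) = 1/32 / 11/160 = 5/11

P(X=2) = 6/11, P(X=3) = 5/11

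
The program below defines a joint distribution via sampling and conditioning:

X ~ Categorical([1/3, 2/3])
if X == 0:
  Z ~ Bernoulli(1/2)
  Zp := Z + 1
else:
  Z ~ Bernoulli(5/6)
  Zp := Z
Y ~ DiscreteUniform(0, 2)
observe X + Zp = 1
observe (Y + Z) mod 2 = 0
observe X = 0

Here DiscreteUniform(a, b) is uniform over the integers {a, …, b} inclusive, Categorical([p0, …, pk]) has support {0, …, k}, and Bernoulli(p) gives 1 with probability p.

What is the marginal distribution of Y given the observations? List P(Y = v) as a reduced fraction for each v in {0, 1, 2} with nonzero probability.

P(Y=0) = 1/2, P(Y=2) = 1/2

Enumerate traces; 2 have nonzero weight after conditioning:
  (X=0, Z=0, Y=0) weight 1/18
  (X=0, Z=0, Y=2) weight 1/18
Group by Y:
  weight(Y=0) = 1/18
  weight(Y=2) = 1/18
Total weight = 1/18 + 1/18 = 1/9
P(Y=0 | obs) = 1/18 / 1/9 = 1/2
P(Y=2 | obs) = 1/18 / 1/9 = 1/2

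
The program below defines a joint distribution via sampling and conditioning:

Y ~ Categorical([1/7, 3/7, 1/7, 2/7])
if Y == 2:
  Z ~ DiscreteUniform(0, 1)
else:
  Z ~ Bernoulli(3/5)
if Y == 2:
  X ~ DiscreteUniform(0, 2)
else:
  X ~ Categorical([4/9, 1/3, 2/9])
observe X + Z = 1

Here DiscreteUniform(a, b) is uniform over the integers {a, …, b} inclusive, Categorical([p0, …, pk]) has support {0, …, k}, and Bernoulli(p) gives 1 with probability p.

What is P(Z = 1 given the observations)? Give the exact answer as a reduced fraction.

P(Z = 1 | obs) = 53/82

Enumerate traces; 8 have nonzero weight after conditioning:
  (Y=0, Z=0, X=1) weight 2/105
  (Y=0, Z=1, X=0) weight 4/105
  (Y=1, Z=0, X=1) weight 2/35
  (Y=1, Z=1, X=0) weight 4/35
  (Y=2, Z=0, X=1) weight 1/42
  (Y=2, Z=1, X=0) weight 1/42
  (Y=3, Z=0, X=1) weight 4/105
  (Y=3, Z=1, X=0) weight 8/105
Group by Z:
  weight(Z=0) = 29/210
  weight(Z=1) = 53/210
Total weight = 29/210 + 53/210 = 41/105
P(Z=0 | obs) = 29/210 / 41/105 = 29/82
P(Z=1 | obs) = 53/210 / 41/105 = 53/82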